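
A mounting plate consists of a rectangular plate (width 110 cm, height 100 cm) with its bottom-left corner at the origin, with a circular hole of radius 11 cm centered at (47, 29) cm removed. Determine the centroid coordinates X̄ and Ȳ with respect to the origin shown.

Part | A | x̄ᵢ | ȳᵢ | A·x̄ᵢ | A·ȳᵢ
plate | 11000.00 | 55.00 | 50.00 | 605000.00 | 550000.00
hole | -380.13 | 47.00 | 29.00 | -17866.24 | -11023.85
Σ | 10619.87 |  |  | 587133.76 | 538976.15
X̄ = 587133.76 / 10619.87 = 55.29 cm
Ȳ = 538976.15 / 10619.87 = 50.75 cm

X̄ = 55.29 cm, Ȳ = 50.75 cm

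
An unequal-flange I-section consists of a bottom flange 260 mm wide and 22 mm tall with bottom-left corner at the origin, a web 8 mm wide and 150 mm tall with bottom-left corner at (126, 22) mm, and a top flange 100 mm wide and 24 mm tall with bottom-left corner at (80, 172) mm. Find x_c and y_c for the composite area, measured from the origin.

bottom flange: A = 260 × 22 = 5720.00, centroid at (130.00, 11.00).
web: A = 8 × 150 = 1200.00, centroid at (130.00, 97.00).
top flange: A = 100 × 24 = 2400.00, centroid at (130.00, 184.00).
ΣA = 9320.00 mm²
ΣAx_c = (5720.00)(130.00) + (1200.00)(130.00) + (2400.00)(130.00) = 1211600.00 mm³
ΣAy_c = (5720.00)(11.00) + (1200.00)(97.00) + (2400.00)(184.00) = 620920.00 mm³
x_c = 1211600.00 / 9320.00 = 130.00 mm
y_c = 620920.00 / 9320.00 = 66.62 mm

x_c = 130.00 mm, y_c = 66.62 mm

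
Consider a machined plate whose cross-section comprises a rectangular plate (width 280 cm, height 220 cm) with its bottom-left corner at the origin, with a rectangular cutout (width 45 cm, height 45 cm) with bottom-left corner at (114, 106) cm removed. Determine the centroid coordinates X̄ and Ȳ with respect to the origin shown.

plate: A = 280 × 220 = 61600.00, centroid at (140.00, 110.00).
hole: A = −(45 × 45) = -2025.00, centroid at (136.50, 128.50).
ΣA = 59575.00 cm², ΣAX̄ = 8347587.50 cm³, ΣAȲ = 6515787.50 cm³.
X̄ = 8347587.50/59575.00 = 140.12 cm; Ȳ = 6515787.50/59575.00 = 109.37 cm.

X̄ = 140.12 cm, Ȳ = 109.37 cm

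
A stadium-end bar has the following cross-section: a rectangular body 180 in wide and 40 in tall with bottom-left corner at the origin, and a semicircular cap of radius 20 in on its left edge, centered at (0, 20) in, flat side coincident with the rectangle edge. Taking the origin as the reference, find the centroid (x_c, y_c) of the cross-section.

x_c = 82.10 in, y_c = 20.00 in

rectangular body: A = 180 × 40 = 7200.00, centroid at (90.00, 20.00).
semicircular end: A = ½π·20² = 628.32, centroid at (-8.49, 20.00).
ΣA = 7828.32 in², ΣAx_c = 642666.67 in³, ΣAy_c = 156566.37 in³.
x_c = 642666.67/7828.32 = 82.10 in; y_c = 156566.37/7828.32 = 20.00 in.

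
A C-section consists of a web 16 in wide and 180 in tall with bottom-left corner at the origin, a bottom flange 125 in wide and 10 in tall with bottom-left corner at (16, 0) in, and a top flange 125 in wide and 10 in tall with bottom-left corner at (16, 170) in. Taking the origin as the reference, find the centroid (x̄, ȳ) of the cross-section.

Part | A | x̄ᵢ | ȳᵢ | A·x̄ᵢ | A·ȳᵢ
web | 2880.00 | 8.00 | 90.00 | 23040.00 | 259200.00
bottom flange | 1250.00 | 78.50 | 5.00 | 98125.00 | 6250.00
top flange | 1250.00 | 78.50 | 175.00 | 98125.00 | 218750.00
Σ | 5380.00 |  |  | 219290.00 | 484200.00
x̄ = 219290.00 / 5380.00 = 40.76 in
ȳ = 484200.00 / 5380.00 = 90.00 in

x̄ = 40.76 in, ȳ = 90.00 in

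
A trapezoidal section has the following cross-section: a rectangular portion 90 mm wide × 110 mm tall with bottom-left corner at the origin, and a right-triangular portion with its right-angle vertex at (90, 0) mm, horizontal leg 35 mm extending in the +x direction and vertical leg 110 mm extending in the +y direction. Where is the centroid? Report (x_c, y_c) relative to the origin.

Part | A | x̄ᵢ | ȳᵢ | A·x̄ᵢ | A·ȳᵢ
rectangular portion | 9900.00 | 45.00 | 55.00 | 445500.00 | 544500.00
triangular portion | 1925.00 | 101.67 | 36.67 | 195708.33 | 70583.33
Σ | 11825.00 |  |  | 641208.33 | 615083.33
x_c = 641208.33 / 11825.00 = 54.22 mm
y_c = 615083.33 / 11825.00 = 52.02 mm

x_c = 54.22 mm, y_c = 52.02 mm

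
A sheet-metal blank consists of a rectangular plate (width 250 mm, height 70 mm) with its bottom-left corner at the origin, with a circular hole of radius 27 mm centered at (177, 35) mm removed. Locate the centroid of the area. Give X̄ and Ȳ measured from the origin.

X̄ = 117.17 mm, Ȳ = 35.00 mm

plate: A = 250 × 70 = 17500.00, centroid at (125.00, 35.00).
hole: A = −π·27² = -2290.22, centroid at (177.00, 35.00).
ΣA = 15209.78 mm², ΣAX̄ = 1782130.88 mm³, ΣAȲ = 532342.26 mm³.
X̄ = 1782130.88/15209.78 = 117.17 mm; Ȳ = 532342.26/15209.78 = 35.00 mm.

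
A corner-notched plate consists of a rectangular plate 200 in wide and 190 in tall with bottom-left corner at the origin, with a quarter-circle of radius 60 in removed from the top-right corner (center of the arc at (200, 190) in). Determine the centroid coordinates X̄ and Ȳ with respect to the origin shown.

X̄ = 94.01 in, Ȳ = 89.41 in

plate: A = 200 × 190 = 38000.00, centroid at (100.00, 95.00).
removed quarter-circle: A = −¼π·60² = -2827.43, centroid at (174.54, 164.54).
ΣA = 35172.57 in²
ΣAX̄ = (38000.00)(100.00) + (-2827.43)(174.54) = 3306513.32 in³
ΣAȲ = (38000.00)(95.00) + (-2827.43)(164.54) = 3144787.66 in³
X̄ = 3306513.32 / 35172.57 = 94.01 in
Ȳ = 3144787.66 / 35172.57 = 89.41 in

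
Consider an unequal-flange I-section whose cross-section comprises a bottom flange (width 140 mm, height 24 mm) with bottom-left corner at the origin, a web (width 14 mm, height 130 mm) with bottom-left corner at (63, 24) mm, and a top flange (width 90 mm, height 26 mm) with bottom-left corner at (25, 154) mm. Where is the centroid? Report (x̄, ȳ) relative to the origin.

x̄ = 70.00 mm, ȳ = 78.87 mm

bottom flange: A = 140 × 24 = 3360.00, centroid at (70.00, 12.00).
web: A = 14 × 130 = 1820.00, centroid at (70.00, 89.00).
top flange: A = 90 × 26 = 2340.00, centroid at (70.00, 167.00).
ΣA = 7520.00 mm²
ΣAx̄ = (3360.00)(70.00) + (1820.00)(70.00) + (2340.00)(70.00) = 526400.00 mm³
ΣAȳ = (3360.00)(12.00) + (1820.00)(89.00) + (2340.00)(167.00) = 593080.00 mm³
x̄ = 526400.00 / 7520.00 = 70.00 mm
ȳ = 593080.00 / 7520.00 = 78.87 mm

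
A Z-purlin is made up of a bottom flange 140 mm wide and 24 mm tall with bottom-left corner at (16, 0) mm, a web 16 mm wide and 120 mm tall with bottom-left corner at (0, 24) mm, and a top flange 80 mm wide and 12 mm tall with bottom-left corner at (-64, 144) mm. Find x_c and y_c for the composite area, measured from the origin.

bottom flange: A = 140 × 24 = 3360.00, centroid at (86.00, 12.00).
web: A = 16 × 120 = 1920.00, centroid at (8.00, 84.00).
top flange: A = 80 × 12 = 960.00, centroid at (-24.00, 150.00).
ΣA = 6240.00 mm², ΣAx_c = 281280.00 mm³, ΣAy_c = 345600.00 mm³.
x_c = 281280.00/6240.00 = 45.08 mm; y_c = 345600.00/6240.00 = 55.38 mm.

x_c = 45.08 mm, y_c = 55.38 mm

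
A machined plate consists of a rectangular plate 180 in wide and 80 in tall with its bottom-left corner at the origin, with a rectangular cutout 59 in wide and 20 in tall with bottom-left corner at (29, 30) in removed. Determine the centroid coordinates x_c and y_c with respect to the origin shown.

x_c = 92.81 in, y_c = 40.00 in

Part | A | x̄ᵢ | ȳᵢ | A·x̄ᵢ | A·ȳᵢ
plate | 14400.00 | 90.00 | 40.00 | 1296000.00 | 576000.00
hole | -1180.00 | 58.50 | 40.00 | -69030.00 | -47200.00
Σ | 13220.00 |  |  | 1226970.00 | 528800.00
x_c = 1226970.00 / 13220.00 = 92.81 in
y_c = 528800.00 / 13220.00 = 40.00 in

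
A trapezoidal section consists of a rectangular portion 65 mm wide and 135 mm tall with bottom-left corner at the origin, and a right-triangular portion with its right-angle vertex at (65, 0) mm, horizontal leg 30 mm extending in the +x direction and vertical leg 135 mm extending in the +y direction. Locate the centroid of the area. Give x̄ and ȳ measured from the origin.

x̄ = 40.47 mm, ȳ = 63.28 mm

Part | A | x̄ᵢ | ȳᵢ | A·x̄ᵢ | A·ȳᵢ
rectangular portion | 8775.00 | 32.50 | 67.50 | 285187.50 | 592312.50
triangular portion | 2025.00 | 75.00 | 45.00 | 151875.00 | 91125.00
Σ | 10800.00 |  |  | 437062.50 | 683437.50
x̄ = 437062.50 / 10800.00 = 40.47 mm
ȳ = 683437.50 / 10800.00 = 63.28 mm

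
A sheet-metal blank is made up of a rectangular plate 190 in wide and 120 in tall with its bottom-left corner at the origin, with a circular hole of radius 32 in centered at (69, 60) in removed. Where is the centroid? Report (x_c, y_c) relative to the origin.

plate: A = 190 × 120 = 22800.00, centroid at (95.00, 60.00).
hole: A = −π·32² = -3216.99, centroid at (69.00, 60.00).
ΣA = 19583.01 in²
ΣAx_c = (22800.00)(95.00) + (-3216.99)(69.00) = 1944027.63 in³
ΣAy_c = (22800.00)(60.00) + (-3216.99)(60.00) = 1174980.55 in³
x_c = 1944027.63 / 19583.01 = 99.27 in
y_c = 1174980.55 / 19583.01 = 60.00 in

x_c = 99.27 in, y_c = 60.00 in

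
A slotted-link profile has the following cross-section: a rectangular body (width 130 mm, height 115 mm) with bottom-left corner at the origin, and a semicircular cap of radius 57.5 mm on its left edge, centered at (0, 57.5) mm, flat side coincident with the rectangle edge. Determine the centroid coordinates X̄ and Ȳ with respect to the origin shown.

rectangular body: A = 130 × 115 = 14950.00, centroid at (65.00, 57.50).
semicircular end: A = ½π·57.5² = 5193.45, centroid at (-24.40, 57.50).
ΣA = 20143.45 mm², ΣAX̄ = 845010.42 mm³, ΣAȲ = 1158248.11 mm³.
X̄ = 845010.42/20143.45 = 41.95 mm; Ȳ = 1158248.11/20143.45 = 57.50 mm.

X̄ = 41.95 mm, Ȳ = 57.50 mm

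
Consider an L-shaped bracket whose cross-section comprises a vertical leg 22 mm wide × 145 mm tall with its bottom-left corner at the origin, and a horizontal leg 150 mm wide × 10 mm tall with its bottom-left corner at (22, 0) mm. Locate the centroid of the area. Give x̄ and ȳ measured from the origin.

x̄ = 38.51 mm, ȳ = 50.91 mm

Part | A | x̄ᵢ | ȳᵢ | A·x̄ᵢ | A·ȳᵢ
vertical leg | 3190.00 | 11.00 | 72.50 | 35090.00 | 231275.00
horizontal leg | 1500.00 | 97.00 | 5.00 | 145500.00 | 7500.00
Σ | 4690.00 |  |  | 180590.00 | 238775.00
x̄ = 180590.00 / 4690.00 = 38.51 mm
ȳ = 238775.00 / 4690.00 = 50.91 mm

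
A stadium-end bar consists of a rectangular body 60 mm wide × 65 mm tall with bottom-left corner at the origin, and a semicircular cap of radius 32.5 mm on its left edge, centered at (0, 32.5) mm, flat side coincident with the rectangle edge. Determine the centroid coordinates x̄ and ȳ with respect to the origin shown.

x̄ = 16.93 mm, ȳ = 32.50 mm

Part | A | x̄ᵢ | ȳᵢ | A·x̄ᵢ | A·ȳᵢ
rectangular body | 3900.00 | 30.00 | 32.50 | 117000.00 | 126750.00
semicircular end | 1659.15 | -13.79 | 32.50 | -22885.42 | 53922.49
Σ | 5559.15 |  |  | 94114.58 | 180672.49
x̄ = 94114.58 / 5559.15 = 16.93 mm
ȳ = 180672.49 / 5559.15 = 32.50 mm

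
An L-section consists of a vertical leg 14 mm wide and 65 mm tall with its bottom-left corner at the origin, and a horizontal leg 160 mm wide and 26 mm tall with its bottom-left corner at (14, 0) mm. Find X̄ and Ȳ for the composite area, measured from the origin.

Part | A | x̄ᵢ | ȳᵢ | A·x̄ᵢ | A·ȳᵢ
vertical leg | 910.00 | 7.00 | 32.50 | 6370.00 | 29575.00
horizontal leg | 4160.00 | 94.00 | 13.00 | 391040.00 | 54080.00
Σ | 5070.00 |  |  | 397410.00 | 83655.00
X̄ = 397410.00 / 5070.00 = 78.38 mm
Ȳ = 83655.00 / 5070.00 = 16.50 mm

X̄ = 78.38 mm, Ȳ = 16.50 mm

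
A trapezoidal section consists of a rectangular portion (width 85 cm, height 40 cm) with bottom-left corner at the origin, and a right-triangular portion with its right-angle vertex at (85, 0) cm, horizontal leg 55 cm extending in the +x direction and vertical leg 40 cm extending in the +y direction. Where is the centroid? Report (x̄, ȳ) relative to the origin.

rectangular portion: A = 85 × 40 = 3400.00, centroid at (42.50, 20.00).
triangular portion: A = ½·55·40 = 1100.00, centroid at (103.33, 13.33).
ΣA = 4500.00 cm², ΣAx̄ = 258166.67 cm³, ΣAȳ = 82666.67 cm³.
x̄ = 258166.67/4500.00 = 57.37 cm; ȳ = 82666.67/4500.00 = 18.37 cm.

x̄ = 57.37 cm, ȳ = 18.37 cm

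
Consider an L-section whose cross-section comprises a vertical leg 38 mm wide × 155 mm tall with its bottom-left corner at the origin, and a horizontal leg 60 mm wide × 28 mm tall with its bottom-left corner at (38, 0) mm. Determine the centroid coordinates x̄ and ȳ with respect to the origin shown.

x̄ = 29.87 mm, ȳ = 63.41 mm

Part | A | x̄ᵢ | ȳᵢ | A·x̄ᵢ | A·ȳᵢ
vertical leg | 5890.00 | 19.00 | 77.50 | 111910.00 | 456475.00
horizontal leg | 1680.00 | 68.00 | 14.00 | 114240.00 | 23520.00
Σ | 7570.00 |  |  | 226150.00 | 479995.00
x̄ = 226150.00 / 7570.00 = 29.87 mm
ȳ = 479995.00 / 7570.00 = 63.41 mm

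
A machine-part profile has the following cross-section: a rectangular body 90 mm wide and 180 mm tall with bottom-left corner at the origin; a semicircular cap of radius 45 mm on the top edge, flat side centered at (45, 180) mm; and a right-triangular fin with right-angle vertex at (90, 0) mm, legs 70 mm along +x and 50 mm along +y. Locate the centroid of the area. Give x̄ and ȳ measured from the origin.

x̄ = 50.66 mm, ȳ = 100.35 mm

rectangular body: A = 90 × 180 = 16200.00, centroid at (45.00, 90.00).
semicircular top: A = ½π·45² = 3180.86, centroid at (45.00, 199.10).
triangular fin: A = ½·70·50 = 1750.00, centroid at (113.33, 16.67).
ΣA = 21130.86 mm²
ΣAx̄ = (16200.00)(45.00) + (3180.86)(45.00) + (1750.00)(113.33) = 1070472.15 mm³
ΣAȳ = (16200.00)(90.00) + (3180.86)(199.10) + (1750.00)(16.67) = 2120471.93 mm³
x̄ = 1070472.15 / 21130.86 = 50.66 mm
ȳ = 2120471.93 / 21130.86 = 100.35 mm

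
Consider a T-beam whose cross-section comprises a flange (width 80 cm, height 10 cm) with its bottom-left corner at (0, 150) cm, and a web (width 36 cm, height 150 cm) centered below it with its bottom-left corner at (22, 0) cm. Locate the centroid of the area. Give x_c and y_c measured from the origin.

web: A = 36 × 150 = 5400.00, centroid at (40.00, 75.00).
flange: A = 80 × 10 = 800.00, centroid at (40.00, 155.00).
ΣA = 6200.00 cm², ΣAx_c = 248000.00 cm³, ΣAy_c = 529000.00 cm³.
x_c = 248000.00/6200.00 = 40.00 cm; y_c = 529000.00/6200.00 = 85.32 cm.

x_c = 40.00 cm, y_c = 85.32 cm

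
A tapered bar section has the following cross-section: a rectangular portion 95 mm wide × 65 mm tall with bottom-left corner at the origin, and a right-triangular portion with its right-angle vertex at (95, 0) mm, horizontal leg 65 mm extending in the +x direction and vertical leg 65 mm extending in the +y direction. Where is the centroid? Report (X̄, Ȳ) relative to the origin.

X̄ = 65.13 mm, Ȳ = 29.74 mm

rectangular portion: A = 95 × 65 = 6175.00, centroid at (47.50, 32.50).
triangular portion: A = ½·65·65 = 2112.50, centroid at (116.67, 21.67).
ΣA = 8287.50 mm²
ΣAX̄ = (6175.00)(47.50) + (2112.50)(116.67) = 539770.83 mm³
ΣAȲ = (6175.00)(32.50) + (2112.50)(21.67) = 246458.33 mm³
X̄ = 539770.83 / 8287.50 = 65.13 mm
Ȳ = 246458.33 / 8287.50 = 29.74 mm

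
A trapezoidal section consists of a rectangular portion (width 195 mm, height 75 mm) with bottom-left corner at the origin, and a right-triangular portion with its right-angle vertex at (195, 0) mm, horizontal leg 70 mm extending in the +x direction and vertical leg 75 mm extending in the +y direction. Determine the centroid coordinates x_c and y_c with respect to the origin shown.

Part | A | x̄ᵢ | ȳᵢ | A·x̄ᵢ | A·ȳᵢ
rectangular portion | 14625.00 | 97.50 | 37.50 | 1425937.50 | 548437.50
triangular portion | 2625.00 | 218.33 | 25.00 | 573125.00 | 65625.00
Σ | 17250.00 |  |  | 1999062.50 | 614062.50
x_c = 1999062.50 / 17250.00 = 115.89 mm
y_c = 614062.50 / 17250.00 = 35.60 mm

x_c = 115.89 mm, y_c = 35.60 mm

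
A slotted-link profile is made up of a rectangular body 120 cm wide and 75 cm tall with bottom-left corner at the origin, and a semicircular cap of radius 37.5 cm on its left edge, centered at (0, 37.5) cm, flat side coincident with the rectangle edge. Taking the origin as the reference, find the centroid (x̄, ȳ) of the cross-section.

Part | A | x̄ᵢ | ȳᵢ | A·x̄ᵢ | A·ȳᵢ
rectangular body | 9000.00 | 60.00 | 37.50 | 540000.00 | 337500.00
semicircular end | 2208.93 | -15.92 | 37.50 | -35156.25 | 82834.96
Σ | 11208.93 |  |  | 504843.75 | 420334.96
x̄ = 504843.75 / 11208.93 = 45.04 cm
ȳ = 420334.96 / 11208.93 = 37.50 cm

x̄ = 45.04 cm, ȳ = 37.50 cm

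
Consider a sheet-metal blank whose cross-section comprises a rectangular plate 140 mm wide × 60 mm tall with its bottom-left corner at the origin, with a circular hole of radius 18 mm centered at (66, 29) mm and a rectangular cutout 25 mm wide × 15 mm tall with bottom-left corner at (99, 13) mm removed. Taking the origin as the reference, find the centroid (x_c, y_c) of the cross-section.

Part | A | x̄ᵢ | ȳᵢ | A·x̄ᵢ | A·ȳᵢ
plate | 8400.00 | 70.00 | 30.00 | 588000.00 | 252000.00
hole 1 | -1017.88 | 66.00 | 29.00 | -67179.82 | -29518.40
hole 2 | -375.00 | 111.50 | 20.50 | -41812.50 | -7687.50
Σ | 7007.12 |  |  | 479007.68 | 214794.10
x_c = 479007.68 / 7007.12 = 68.36 mm
y_c = 214794.10 / 7007.12 = 30.65 mm

x_c = 68.36 mm, y_c = 30.65 mm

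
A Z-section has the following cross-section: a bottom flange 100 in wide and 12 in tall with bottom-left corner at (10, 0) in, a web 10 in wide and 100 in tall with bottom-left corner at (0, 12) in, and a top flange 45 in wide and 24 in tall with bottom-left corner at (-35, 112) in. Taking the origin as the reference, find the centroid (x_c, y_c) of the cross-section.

x_c = 19.36 in, y_c = 61.93 in

bottom flange: A = 100 × 12 = 1200.00, centroid at (60.00, 6.00).
web: A = 10 × 100 = 1000.00, centroid at (5.00, 62.00).
top flange: A = 45 × 24 = 1080.00, centroid at (-12.50, 124.00).
ΣA = 3280.00 in²
ΣAx_c = (1200.00)(60.00) + (1000.00)(5.00) + (1080.00)(-12.50) = 63500.00 in³
ΣAy_c = (1200.00)(6.00) + (1000.00)(62.00) + (1080.00)(124.00) = 203120.00 in³
x_c = 63500.00 / 3280.00 = 19.36 in
y_c = 203120.00 / 3280.00 = 61.93 in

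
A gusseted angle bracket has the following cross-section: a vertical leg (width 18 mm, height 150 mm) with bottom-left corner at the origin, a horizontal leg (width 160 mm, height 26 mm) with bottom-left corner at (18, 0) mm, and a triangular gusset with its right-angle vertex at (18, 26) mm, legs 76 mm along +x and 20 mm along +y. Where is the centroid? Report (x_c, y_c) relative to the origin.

vertical leg: A = 18 × 150 = 2700.00, centroid at (9.00, 75.00).
horizontal leg: A = 160 × 26 = 4160.00, centroid at (98.00, 13.00).
gusset: A = ½·76·20 = 760.00, centroid at (43.33, 32.67).
ΣA = 7620.00 mm², ΣAx_c = 464913.33 mm³, ΣAy_c = 281406.67 mm³.
x_c = 464913.33/7620.00 = 61.01 mm; y_c = 281406.67/7620.00 = 36.93 mm.

x_c = 61.01 mm, y_c = 36.93 mm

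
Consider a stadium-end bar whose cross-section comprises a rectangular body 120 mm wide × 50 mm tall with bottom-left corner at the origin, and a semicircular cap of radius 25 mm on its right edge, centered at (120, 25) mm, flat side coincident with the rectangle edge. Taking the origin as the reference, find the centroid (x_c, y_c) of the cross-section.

rectangular body: A = 120 × 50 = 6000.00, centroid at (60.00, 25.00).
semicircular end: A = ½π·25² = 981.75, centroid at (130.61, 25.00).
ΣA = 6981.75 mm²
ΣAx_c = (6000.00)(60.00) + (981.75)(130.61) = 488226.39 mm³
ΣAy_c = (6000.00)(25.00) + (981.75)(25.00) = 174543.69 mm³
x_c = 488226.39 / 6981.75 = 69.93 mm
y_c = 174543.69 / 6981.75 = 25.00 mm

x_c = 69.93 mm, y_c = 25.00 mm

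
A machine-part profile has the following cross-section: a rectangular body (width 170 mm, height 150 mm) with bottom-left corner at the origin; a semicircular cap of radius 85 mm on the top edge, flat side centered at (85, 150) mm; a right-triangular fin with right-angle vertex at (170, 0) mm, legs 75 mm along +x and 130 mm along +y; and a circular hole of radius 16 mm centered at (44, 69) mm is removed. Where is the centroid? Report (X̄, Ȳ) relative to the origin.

Part | A | x̄ᵢ | ȳᵢ | A·x̄ᵢ | A·ȳᵢ
rectangular body | 25500.00 | 85.00 | 75.00 | 2167500.00 | 1912500.00
semicircular top | 11349.00 | 85.00 | 186.08 | 964665.29 | 2111767.19
triangular fin | 4875.00 | 195.00 | 43.33 | 950625.00 | 211250.00
hole | -804.25 | 44.00 | 69.00 | -35386.90 | -55493.09
Σ | 40919.76 |  |  | 4047403.39 | 4180024.09
X̄ = 4047403.39 / 40919.76 = 98.91 mm
Ȳ = 4180024.09 / 40919.76 = 102.15 mm

X̄ = 98.91 mm, Ȳ = 102.15 mm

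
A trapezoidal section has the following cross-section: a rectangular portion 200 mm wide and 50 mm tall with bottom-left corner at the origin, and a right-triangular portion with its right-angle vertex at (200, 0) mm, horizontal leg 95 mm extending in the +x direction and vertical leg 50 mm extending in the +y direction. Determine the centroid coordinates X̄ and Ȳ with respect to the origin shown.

X̄ = 125.27 mm, Ȳ = 23.40 mm

rectangular portion: A = 200 × 50 = 10000.00, centroid at (100.00, 25.00).
triangular portion: A = ½·95·50 = 2375.00, centroid at (231.67, 16.67).
ΣA = 12375.00 mm², ΣAX̄ = 1550208.33 mm³, ΣAȲ = 289583.33 mm³.
X̄ = 1550208.33/12375.00 = 125.27 mm; Ȳ = 289583.33/12375.00 = 23.40 mm.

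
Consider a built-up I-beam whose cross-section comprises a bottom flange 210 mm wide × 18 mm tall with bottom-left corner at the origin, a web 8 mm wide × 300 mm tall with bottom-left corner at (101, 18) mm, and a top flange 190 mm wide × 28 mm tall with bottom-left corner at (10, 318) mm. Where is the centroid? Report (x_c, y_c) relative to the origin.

x_c = 105.00 mm, y_c = 191.61 mm

Part | A | x̄ᵢ | ȳᵢ | A·x̄ᵢ | A·ȳᵢ
bottom flange | 3780.00 | 105.00 | 9.00 | 396900.00 | 34020.00
web | 2400.00 | 105.00 | 168.00 | 252000.00 | 403200.00
top flange | 5320.00 | 105.00 | 332.00 | 558600.00 | 1766240.00
Σ | 11500.00 |  |  | 1207500.00 | 2203460.00
x_c = 1207500.00 / 11500.00 = 105.00 mm
y_c = 2203460.00 / 11500.00 = 191.61 mm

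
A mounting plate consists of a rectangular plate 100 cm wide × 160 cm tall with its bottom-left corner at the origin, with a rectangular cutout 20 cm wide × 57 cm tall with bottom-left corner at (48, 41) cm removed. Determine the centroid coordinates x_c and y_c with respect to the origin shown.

plate: A = 100 × 160 = 16000.00, centroid at (50.00, 80.00).
hole: A = −(20 × 57) = -1140.00, centroid at (58.00, 69.50).
ΣA = 14860.00 cm²
ΣAx_c = (16000.00)(50.00) + (-1140.00)(58.00) = 733880.00 cm³
ΣAy_c = (16000.00)(80.00) + (-1140.00)(69.50) = 1200770.00 cm³
x_c = 733880.00 / 14860.00 = 49.39 cm
y_c = 1200770.00 / 14860.00 = 80.81 cm

x_c = 49.39 cm, y_c = 80.81 cm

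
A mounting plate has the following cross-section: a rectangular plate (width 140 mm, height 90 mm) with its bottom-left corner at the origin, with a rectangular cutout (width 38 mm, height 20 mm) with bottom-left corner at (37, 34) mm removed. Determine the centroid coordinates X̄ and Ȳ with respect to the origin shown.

plate: A = 140 × 90 = 12600.00, centroid at (70.00, 45.00).
hole: A = −(38 × 20) = -760.00, centroid at (56.00, 44.00).
ΣA = 11840.00 mm²
ΣAX̄ = (12600.00)(70.00) + (-760.00)(56.00) = 839440.00 mm³
ΣAȲ = (12600.00)(45.00) + (-760.00)(44.00) = 533560.00 mm³
X̄ = 839440.00 / 11840.00 = 70.90 mm
Ȳ = 533560.00 / 11840.00 = 45.06 mm

X̄ = 70.90 mm, Ȳ = 45.06 mm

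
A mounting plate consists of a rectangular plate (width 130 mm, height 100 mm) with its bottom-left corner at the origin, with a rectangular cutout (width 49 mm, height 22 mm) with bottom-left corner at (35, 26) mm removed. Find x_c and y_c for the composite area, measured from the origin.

x_c = 65.50 mm, y_c = 51.18 mm

plate: A = 130 × 100 = 13000.00, centroid at (65.00, 50.00).
hole: A = −(49 × 22) = -1078.00, centroid at (59.50, 37.00).
ΣA = 11922.00 mm², ΣAx_c = 780859.00 mm³, ΣAy_c = 610114.00 mm³.
x_c = 780859.00/11922.00 = 65.50 mm; y_c = 610114.00/11922.00 = 51.18 mm.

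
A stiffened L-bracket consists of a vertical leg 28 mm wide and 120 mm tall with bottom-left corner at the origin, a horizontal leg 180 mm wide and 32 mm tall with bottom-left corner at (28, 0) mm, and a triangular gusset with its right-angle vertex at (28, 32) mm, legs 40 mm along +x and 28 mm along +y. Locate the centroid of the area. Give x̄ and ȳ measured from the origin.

Part | A | x̄ᵢ | ȳᵢ | A·x̄ᵢ | A·ȳᵢ
vertical leg | 3360.00 | 14.00 | 60.00 | 47040.00 | 201600.00
horizontal leg | 5760.00 | 118.00 | 16.00 | 679680.00 | 92160.00
gusset | 560.00 | 41.33 | 41.33 | 23146.67 | 23146.67
Σ | 9680.00 |  |  | 749866.67 | 316906.67
x̄ = 749866.67 / 9680.00 = 77.47 mm
ȳ = 316906.67 / 9680.00 = 32.74 mm

x̄ = 77.47 mm, ȳ = 32.74 mm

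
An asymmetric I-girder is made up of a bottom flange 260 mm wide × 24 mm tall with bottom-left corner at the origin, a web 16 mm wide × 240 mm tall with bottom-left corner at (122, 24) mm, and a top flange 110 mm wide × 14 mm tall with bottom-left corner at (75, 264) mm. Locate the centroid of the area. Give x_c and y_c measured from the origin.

Part | A | x̄ᵢ | ȳᵢ | A·x̄ᵢ | A·ȳᵢ
bottom flange | 6240.00 | 130.00 | 12.00 | 811200.00 | 74880.00
web | 3840.00 | 130.00 | 144.00 | 499200.00 | 552960.00
top flange | 1540.00 | 130.00 | 271.00 | 200200.00 | 417340.00
Σ | 11620.00 |  |  | 1510600.00 | 1045180.00
x_c = 1510600.00 / 11620.00 = 130.00 mm
y_c = 1045180.00 / 11620.00 = 89.95 mm

x_c = 130.00 mm, y_c = 89.95 mm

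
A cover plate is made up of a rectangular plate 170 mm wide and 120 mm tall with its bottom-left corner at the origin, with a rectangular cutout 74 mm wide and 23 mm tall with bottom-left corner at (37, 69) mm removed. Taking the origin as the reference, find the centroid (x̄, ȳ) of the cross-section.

Part | A | x̄ᵢ | ȳᵢ | A·x̄ᵢ | A·ȳᵢ
plate | 20400.00 | 85.00 | 60.00 | 1734000.00 | 1224000.00
hole | -1702.00 | 74.00 | 80.50 | -125948.00 | -137011.00
Σ | 18698.00 |  |  | 1608052.00 | 1086989.00
x̄ = 1608052.00 / 18698.00 = 86.00 mm
ȳ = 1086989.00 / 18698.00 = 58.13 mm

x̄ = 86.00 mm, ȳ = 58.13 mm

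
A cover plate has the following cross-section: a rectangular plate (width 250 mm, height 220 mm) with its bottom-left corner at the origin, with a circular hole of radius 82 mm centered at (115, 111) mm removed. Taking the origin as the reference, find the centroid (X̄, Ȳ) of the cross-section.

X̄ = 131.24 mm, Ȳ = 109.38 mm

Part | A | x̄ᵢ | ȳᵢ | A·x̄ᵢ | A·ȳᵢ
plate | 55000.00 | 125.00 | 110.00 | 6875000.00 | 6050000.00
hole | -21124.07 | 115.00 | 111.00 | -2429267.94 | -2344771.66
Σ | 33875.93 |  |  | 4445732.06 | 3705228.34
X̄ = 4445732.06 / 33875.93 = 131.24 mm
Ȳ = 3705228.34 / 33875.93 = 109.38 mm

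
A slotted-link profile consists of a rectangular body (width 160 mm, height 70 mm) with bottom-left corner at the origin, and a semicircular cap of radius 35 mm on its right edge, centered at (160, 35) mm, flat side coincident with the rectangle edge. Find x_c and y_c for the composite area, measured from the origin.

Part | A | x̄ᵢ | ȳᵢ | A·x̄ᵢ | A·ȳᵢ
rectangular body | 11200.00 | 80.00 | 35.00 | 896000.00 | 392000.00
semicircular end | 1924.23 | 174.85 | 35.00 | 336459.41 | 67347.89
Σ | 13124.23 |  |  | 1232459.41 | 459347.89
x_c = 1232459.41 / 13124.23 = 93.91 mm
y_c = 459347.89 / 13124.23 = 35.00 mm

x_c = 93.91 mm, y_c = 35.00 mm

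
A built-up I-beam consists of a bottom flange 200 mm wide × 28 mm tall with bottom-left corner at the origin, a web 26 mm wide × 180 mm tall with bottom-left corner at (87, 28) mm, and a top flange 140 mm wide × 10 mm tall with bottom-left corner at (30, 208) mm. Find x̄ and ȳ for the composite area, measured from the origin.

x̄ = 100.00 mm, ȳ = 79.52 mm

bottom flange: A = 200 × 28 = 5600.00, centroid at (100.00, 14.00).
web: A = 26 × 180 = 4680.00, centroid at (100.00, 118.00).
top flange: A = 140 × 10 = 1400.00, centroid at (100.00, 213.00).
ΣA = 11680.00 mm²
ΣAx̄ = (5600.00)(100.00) + (4680.00)(100.00) + (1400.00)(100.00) = 1168000.00 mm³
ΣAȳ = (5600.00)(14.00) + (4680.00)(118.00) + (1400.00)(213.00) = 928840.00 mm³
x̄ = 1168000.00 / 11680.00 = 100.00 mm
ȳ = 928840.00 / 11680.00 = 79.52 mm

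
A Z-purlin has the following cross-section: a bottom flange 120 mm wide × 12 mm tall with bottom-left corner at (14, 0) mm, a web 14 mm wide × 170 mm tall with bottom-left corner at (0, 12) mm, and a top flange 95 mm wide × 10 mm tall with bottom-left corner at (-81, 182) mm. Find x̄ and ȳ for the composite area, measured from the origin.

x̄ = 19.16 mm, ȳ = 87.45 mm

bottom flange: A = 120 × 12 = 1440.00, centroid at (74.00, 6.00).
web: A = 14 × 170 = 2380.00, centroid at (7.00, 97.00).
top flange: A = 95 × 10 = 950.00, centroid at (-33.50, 187.00).
ΣA = 4770.00 mm²
ΣAx̄ = (1440.00)(74.00) + (2380.00)(7.00) + (950.00)(-33.50) = 91395.00 mm³
ΣAȳ = (1440.00)(6.00) + (2380.00)(97.00) + (950.00)(187.00) = 417150.00 mm³
x̄ = 91395.00 / 4770.00 = 19.16 mm
ȳ = 417150.00 / 4770.00 = 87.45 mm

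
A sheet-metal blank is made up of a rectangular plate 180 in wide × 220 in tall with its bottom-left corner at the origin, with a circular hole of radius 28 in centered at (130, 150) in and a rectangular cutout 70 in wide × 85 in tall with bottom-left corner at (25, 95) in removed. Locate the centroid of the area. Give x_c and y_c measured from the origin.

x_c = 92.56 in, y_c = 101.59 in

plate: A = 180 × 220 = 39600.00, centroid at (90.00, 110.00).
hole 1: A = −π·28² = -2463.01, centroid at (130.00, 150.00).
hole 2: A = −(70 × 85) = -5950.00, centroid at (60.00, 137.50).
ΣA = 31186.99 in², ΣAx_c = 2886808.88 in³, ΣAy_c = 3168423.70 in³.
x_c = 2886808.88/31186.99 = 92.56 in; y_c = 3168423.70/31186.99 = 101.59 in.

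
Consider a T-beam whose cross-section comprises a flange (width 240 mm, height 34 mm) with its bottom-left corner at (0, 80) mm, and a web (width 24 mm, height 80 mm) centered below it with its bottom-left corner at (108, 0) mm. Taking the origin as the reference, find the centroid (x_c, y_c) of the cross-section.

x_c = 120.00 mm, y_c = 86.14 mm

web: A = 24 × 80 = 1920.00, centroid at (120.00, 40.00).
flange: A = 240 × 34 = 8160.00, centroid at (120.00, 97.00).
ΣA = 10080.00 mm², ΣAx_c = 1209600.00 mm³, ΣAy_c = 868320.00 mm³.
x_c = 1209600.00/10080.00 = 120.00 mm; y_c = 868320.00/10080.00 = 86.14 mm.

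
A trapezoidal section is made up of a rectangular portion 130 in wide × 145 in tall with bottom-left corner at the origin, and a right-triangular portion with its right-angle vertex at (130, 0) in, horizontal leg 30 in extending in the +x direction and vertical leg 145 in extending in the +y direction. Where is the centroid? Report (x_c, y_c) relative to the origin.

x_c = 72.76 in, y_c = 70.00 in

rectangular portion: A = 130 × 145 = 18850.00, centroid at (65.00, 72.50).
triangular portion: A = ½·30·145 = 2175.00, centroid at (140.00, 48.33).
ΣA = 21025.00 in²
ΣAx_c = (18850.00)(65.00) + (2175.00)(140.00) = 1529750.00 in³
ΣAy_c = (18850.00)(72.50) + (2175.00)(48.33) = 1471750.00 in³
x_c = 1529750.00 / 21025.00 = 72.76 in
y_c = 1471750.00 / 21025.00 = 70.00 in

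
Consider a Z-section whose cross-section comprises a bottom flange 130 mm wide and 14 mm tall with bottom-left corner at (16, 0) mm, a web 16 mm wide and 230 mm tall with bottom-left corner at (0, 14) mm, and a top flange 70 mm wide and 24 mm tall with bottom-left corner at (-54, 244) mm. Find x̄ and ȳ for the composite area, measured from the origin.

x̄ = 20.19 mm, ȳ = 127.79 mm

bottom flange: A = 130 × 14 = 1820.00, centroid at (81.00, 7.00).
web: A = 16 × 230 = 3680.00, centroid at (8.00, 129.00).
top flange: A = 70 × 24 = 1680.00, centroid at (-19.00, 256.00).
ΣA = 7180.00 mm², ΣAx̄ = 144940.00 mm³, ΣAȳ = 917540.00 mm³.
x̄ = 144940.00/7180.00 = 20.19 mm; ȳ = 917540.00/7180.00 = 127.79 mm.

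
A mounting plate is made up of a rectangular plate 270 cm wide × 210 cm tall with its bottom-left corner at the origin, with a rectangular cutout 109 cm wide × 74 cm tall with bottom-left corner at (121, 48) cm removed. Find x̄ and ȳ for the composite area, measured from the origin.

plate: A = 270 × 210 = 56700.00, centroid at (135.00, 105.00).
hole: A = −(109 × 74) = -8066.00, centroid at (175.50, 85.00).
ΣA = 48634.00 cm², ΣAx̄ = 6238917.00 cm³, ΣAȳ = 5267890.00 cm³.
x̄ = 6238917.00/48634.00 = 128.28 cm; ȳ = 5267890.00/48634.00 = 108.32 cm.

x̄ = 128.28 cm, ȳ = 108.32 cm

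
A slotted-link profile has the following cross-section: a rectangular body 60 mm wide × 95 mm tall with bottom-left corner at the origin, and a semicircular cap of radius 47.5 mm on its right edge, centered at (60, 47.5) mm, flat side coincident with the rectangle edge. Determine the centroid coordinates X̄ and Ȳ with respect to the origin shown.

Part | A | x̄ᵢ | ȳᵢ | A·x̄ᵢ | A·ȳᵢ
rectangular body | 5700.00 | 30.00 | 47.50 | 171000.00 | 270750.00
semicircular end | 3544.11 | 80.16 | 47.50 | 284094.47 | 168345.19
Σ | 9244.11 |  |  | 455094.47 | 439095.19
X̄ = 455094.47 / 9244.11 = 49.23 mm
Ȳ = 439095.19 / 9244.11 = 47.50 mm

X̄ = 49.23 mm, Ȳ = 47.50 mm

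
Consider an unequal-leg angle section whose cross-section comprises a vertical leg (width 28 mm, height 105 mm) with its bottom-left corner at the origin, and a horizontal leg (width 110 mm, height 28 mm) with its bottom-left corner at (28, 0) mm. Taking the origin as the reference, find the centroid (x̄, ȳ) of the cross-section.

vertical leg: A = 28 × 105 = 2940.00, centroid at (14.00, 52.50).
horizontal leg: A = 110 × 28 = 3080.00, centroid at (83.00, 14.00).
ΣA = 6020.00 mm², ΣAx̄ = 296800.00 mm³, ΣAȳ = 197470.00 mm³.
x̄ = 296800.00/6020.00 = 49.30 mm; ȳ = 197470.00/6020.00 = 32.80 mm.

x̄ = 49.30 mm, ȳ = 32.80 mm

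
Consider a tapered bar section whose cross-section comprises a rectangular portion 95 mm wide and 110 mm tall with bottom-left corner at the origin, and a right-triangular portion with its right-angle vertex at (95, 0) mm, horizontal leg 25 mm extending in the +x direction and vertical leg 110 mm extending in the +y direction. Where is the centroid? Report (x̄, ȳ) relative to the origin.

rectangular portion: A = 95 × 110 = 10450.00, centroid at (47.50, 55.00).
triangular portion: A = ½·25·110 = 1375.00, centroid at (103.33, 36.67).
ΣA = 11825.00 mm², ΣAx̄ = 638458.33 mm³, ΣAȳ = 625166.67 mm³.
x̄ = 638458.33/11825.00 = 53.99 mm; ȳ = 625166.67/11825.00 = 52.87 mm.

x̄ = 53.99 mm, ȳ = 52.87 mm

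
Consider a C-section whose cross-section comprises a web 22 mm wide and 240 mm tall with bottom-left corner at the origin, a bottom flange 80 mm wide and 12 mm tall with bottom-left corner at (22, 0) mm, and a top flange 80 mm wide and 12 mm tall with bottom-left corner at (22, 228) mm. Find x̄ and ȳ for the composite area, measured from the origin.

Part | A | x̄ᵢ | ȳᵢ | A·x̄ᵢ | A·ȳᵢ
web | 5280.00 | 11.00 | 120.00 | 58080.00 | 633600.00
bottom flange | 960.00 | 62.00 | 6.00 | 59520.00 | 5760.00
top flange | 960.00 | 62.00 | 234.00 | 59520.00 | 224640.00
Σ | 7200.00 |  |  | 177120.00 | 864000.00
x̄ = 177120.00 / 7200.00 = 24.60 mm
ȳ = 864000.00 / 7200.00 = 120.00 mm

x̄ = 24.60 mm, ȳ = 120.00 mm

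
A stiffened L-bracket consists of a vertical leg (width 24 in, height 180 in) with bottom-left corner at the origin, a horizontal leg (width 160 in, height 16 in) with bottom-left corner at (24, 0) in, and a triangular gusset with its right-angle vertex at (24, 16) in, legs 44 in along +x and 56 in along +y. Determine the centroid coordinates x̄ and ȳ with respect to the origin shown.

vertical leg: A = 24 × 180 = 4320.00, centroid at (12.00, 90.00).
horizontal leg: A = 160 × 16 = 2560.00, centroid at (104.00, 8.00).
gusset: A = ½·44·56 = 1232.00, centroid at (38.67, 34.67).
ΣA = 8112.00 in², ΣAx̄ = 365717.33 in³, ΣAȳ = 451989.33 in³.
x̄ = 365717.33/8112.00 = 45.08 in; ȳ = 451989.33/8112.00 = 55.72 in.

x̄ = 45.08 in, ȳ = 55.72 in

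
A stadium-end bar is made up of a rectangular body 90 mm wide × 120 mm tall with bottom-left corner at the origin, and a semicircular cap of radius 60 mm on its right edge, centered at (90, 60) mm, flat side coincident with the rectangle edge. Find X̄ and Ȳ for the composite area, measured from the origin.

X̄ = 69.22 mm, Ȳ = 60.00 mm

Part | A | x̄ᵢ | ȳᵢ | A·x̄ᵢ | A·ȳᵢ
rectangular body | 10800.00 | 45.00 | 60.00 | 486000.00 | 648000.00
semicircular end | 5654.87 | 115.46 | 60.00 | 652938.01 | 339292.01
Σ | 16454.87 |  |  | 1138938.01 | 987292.01
X̄ = 1138938.01 / 16454.87 = 69.22 mm
Ȳ = 987292.01 / 16454.87 = 60.00 mm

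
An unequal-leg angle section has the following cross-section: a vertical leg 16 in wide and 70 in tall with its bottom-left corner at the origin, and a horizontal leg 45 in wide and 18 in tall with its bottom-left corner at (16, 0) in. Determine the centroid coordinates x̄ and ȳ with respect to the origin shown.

vertical leg: A = 16 × 70 = 1120.00, centroid at (8.00, 35.00).
horizontal leg: A = 45 × 18 = 810.00, centroid at (38.50, 9.00).
ΣA = 1930.00 in², ΣAx̄ = 40145.00 in³, ΣAȳ = 46490.00 in³.
x̄ = 40145.00/1930.00 = 20.80 in; ȳ = 46490.00/1930.00 = 24.09 in.

x̄ = 20.80 in, ȳ = 24.09 in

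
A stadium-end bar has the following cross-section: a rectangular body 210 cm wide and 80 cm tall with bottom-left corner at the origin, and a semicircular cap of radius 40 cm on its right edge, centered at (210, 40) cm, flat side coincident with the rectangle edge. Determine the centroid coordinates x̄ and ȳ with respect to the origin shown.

x̄ = 120.87 cm, ȳ = 40.00 cm

Part | A | x̄ᵢ | ȳᵢ | A·x̄ᵢ | A·ȳᵢ
rectangular body | 16800.00 | 105.00 | 40.00 | 1764000.00 | 672000.00
semicircular end | 2513.27 | 226.98 | 40.00 | 570454.23 | 100530.96
Σ | 19313.27 |  |  | 2334454.23 | 772530.96
x̄ = 2334454.23 / 19313.27 = 120.87 cm
ȳ = 772530.96 / 19313.27 = 40.00 cm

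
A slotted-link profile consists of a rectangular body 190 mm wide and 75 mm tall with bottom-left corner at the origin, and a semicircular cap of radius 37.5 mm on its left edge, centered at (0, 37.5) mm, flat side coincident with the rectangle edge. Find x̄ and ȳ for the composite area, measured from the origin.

rectangular body: A = 190 × 75 = 14250.00, centroid at (95.00, 37.50).
semicircular end: A = ½π·37.5² = 2208.93, centroid at (-15.92, 37.50).
ΣA = 16458.93 mm², ΣAx̄ = 1318593.75 mm³, ΣAȳ = 617209.96 mm³.
x̄ = 1318593.75/16458.93 = 80.11 mm; ȳ = 617209.96/16458.93 = 37.50 mm.

x̄ = 80.11 mm, ȳ = 37.50 mm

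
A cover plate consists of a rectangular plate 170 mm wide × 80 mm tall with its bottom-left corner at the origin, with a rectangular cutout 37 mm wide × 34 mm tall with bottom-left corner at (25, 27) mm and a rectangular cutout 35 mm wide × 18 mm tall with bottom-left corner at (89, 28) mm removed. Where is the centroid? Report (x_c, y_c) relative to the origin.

x_c = 88.30 mm, y_c = 39.73 mm

plate: A = 170 × 80 = 13600.00, centroid at (85.00, 40.00).
hole 1: A = −(37 × 34) = -1258.00, centroid at (43.50, 44.00).
hole 2: A = −(35 × 18) = -630.00, centroid at (106.50, 37.00).
ΣA = 11712.00 mm², ΣAx_c = 1034182.00 mm³, ΣAy_c = 465338.00 mm³.
x_c = 1034182.00/11712.00 = 88.30 mm; y_c = 465338.00/11712.00 = 39.73 mm.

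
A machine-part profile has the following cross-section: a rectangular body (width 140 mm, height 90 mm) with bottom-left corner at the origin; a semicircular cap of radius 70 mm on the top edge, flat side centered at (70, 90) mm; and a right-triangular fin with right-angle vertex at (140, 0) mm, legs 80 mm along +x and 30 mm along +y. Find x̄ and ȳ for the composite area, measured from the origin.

rectangular body: A = 140 × 90 = 12600.00, centroid at (70.00, 45.00).
semicircular top: A = ½π·70² = 7696.90, centroid at (70.00, 119.71).
triangular fin: A = ½·80·30 = 1200.00, centroid at (166.67, 10.00).
ΣA = 21496.90 mm²
ΣAx̄ = (12600.00)(70.00) + (7696.90)(70.00) + (1200.00)(166.67) = 1620783.14 mm³
ΣAȳ = (12600.00)(45.00) + (7696.90)(119.71) + (1200.00)(10.00) = 1500387.85 mm³
x̄ = 1620783.14 / 21496.90 = 75.40 mm
ȳ = 1500387.85 / 21496.90 = 69.80 mm

x̄ = 75.40 mm, ȳ = 69.80 mm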